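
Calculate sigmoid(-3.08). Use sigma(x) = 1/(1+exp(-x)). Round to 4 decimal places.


sigma(-3.08) = 1/(1+e^(3.08)) = 1/(1+21.758402) = 1/22.758402 = 0.0439.

0.0439


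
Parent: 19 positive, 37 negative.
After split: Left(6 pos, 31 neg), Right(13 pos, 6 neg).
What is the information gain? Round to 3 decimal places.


H(parent) = 0.9241. H(left) = 0.6395, H(right) = 0.8997. Weighted = (37/56)*0.6395 + (19/56)*0.8997 = 0.7278. IG = 0.9241 - 0.7278 = 0.1963, which rounds to 0.196.

0.196


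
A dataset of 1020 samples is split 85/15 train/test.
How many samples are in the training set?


Test set = 1020 * 15% = 153. Training set = 1020 - 153 = 867.

867


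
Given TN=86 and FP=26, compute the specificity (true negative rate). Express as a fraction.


Specificity = TN / (TN + FP) = 86 / 112 = 43/56.

43/56


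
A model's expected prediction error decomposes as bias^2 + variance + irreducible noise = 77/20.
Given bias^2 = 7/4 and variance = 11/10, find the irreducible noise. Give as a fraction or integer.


Total error = bias^2 + variance + irreducible noise. So irreducible noise = 77/20 - 7/4 - 11/10 = 1.

1


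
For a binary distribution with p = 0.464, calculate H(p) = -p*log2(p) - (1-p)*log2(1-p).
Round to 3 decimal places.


H = -0.464*log2(0.464) - 0.536*log2(0.536) = 0.996.

0.996


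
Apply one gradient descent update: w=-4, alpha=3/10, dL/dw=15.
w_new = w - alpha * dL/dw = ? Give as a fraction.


w_new = -4 - 3/10 * 15 = -4 - 9/2 = -17/2.

-17/2


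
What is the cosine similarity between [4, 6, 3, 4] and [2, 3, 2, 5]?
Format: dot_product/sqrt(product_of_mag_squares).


dot = 52. |a|^2 = 77, |b|^2 = 42. cos = 52/sqrt(3234).

52/sqrt(3234)


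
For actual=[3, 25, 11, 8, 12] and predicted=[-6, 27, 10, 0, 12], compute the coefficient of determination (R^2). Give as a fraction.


Mean(y) = 59/5. SS_res = 150. SS_tot = 1334/5. R^2 = 1 - 150/(1334/5) = 292/667.

292/667


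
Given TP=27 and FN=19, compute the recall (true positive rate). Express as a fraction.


Recall = TP / (TP + FN) = 27 / 46 = 27/46.

27/46


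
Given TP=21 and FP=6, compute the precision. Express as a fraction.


Precision = TP / (TP + FP) = 21 / 27 = 7/9.

7/9


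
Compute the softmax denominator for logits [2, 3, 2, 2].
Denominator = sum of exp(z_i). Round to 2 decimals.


Denom = e^2=7.3891 + e^3=20.0855 + e^2=7.3891 + e^2=7.3891. Sum = 42.2528, which rounds to 42.25.

42.25


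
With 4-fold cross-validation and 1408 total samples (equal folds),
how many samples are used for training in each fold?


Each validation fold has 1408/4 = 352 samples. Training set = 1408 - 352 = 1056.

1056


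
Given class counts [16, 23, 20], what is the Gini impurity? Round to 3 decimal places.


Total = 59. Proportions: 16/59, 23/59, 20/59. sum(p_i^2) = 0.3404. Gini = 1 - 0.3404 = 0.6596, which rounds to 0.660.

0.660


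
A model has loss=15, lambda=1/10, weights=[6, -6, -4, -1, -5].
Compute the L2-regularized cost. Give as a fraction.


L2 sq norm = sum(w^2) = 114. J = 15 + 1/10 * 114 = 132/5.

132/5


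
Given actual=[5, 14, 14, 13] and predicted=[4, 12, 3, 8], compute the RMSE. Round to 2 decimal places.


MSE = 37.7500. RMSE = sqrt(37.7500) = 6.14.

6.14


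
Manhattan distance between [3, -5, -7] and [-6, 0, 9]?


d = sum of absolute differences: |3--6|=9 + |-5-0|=5 + |-7-9|=16 = 30.

30


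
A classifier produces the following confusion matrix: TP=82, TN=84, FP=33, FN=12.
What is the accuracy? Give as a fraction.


Accuracy = (TP + TN) / (TP + TN + FP + FN) = (82 + 84) / 211 = 166/211.

166/211


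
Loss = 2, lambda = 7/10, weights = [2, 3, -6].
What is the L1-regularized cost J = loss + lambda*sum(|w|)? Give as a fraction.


L1 norm = sum(|w|) = 11. J = 2 + 7/10 * 11 = 97/10.

97/10


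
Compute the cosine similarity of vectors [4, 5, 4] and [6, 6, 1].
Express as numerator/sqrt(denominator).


dot = 58. |a|^2 = 57, |b|^2 = 73. cos = 58/sqrt(4161).

58/sqrt(4161)


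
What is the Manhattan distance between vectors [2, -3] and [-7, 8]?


d = sum of absolute differences: |2--7|=9 + |-3-8|=11 = 20.

20


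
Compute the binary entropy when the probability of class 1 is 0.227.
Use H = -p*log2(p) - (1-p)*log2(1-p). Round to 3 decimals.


H = -0.227*log2(0.227) - 0.773*log2(0.773) = 0.773.

0.773


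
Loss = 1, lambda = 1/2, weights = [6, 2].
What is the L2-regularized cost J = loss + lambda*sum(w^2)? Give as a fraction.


L2 sq norm = sum(w^2) = 40. J = 1 + 1/2 * 40 = 21.

21


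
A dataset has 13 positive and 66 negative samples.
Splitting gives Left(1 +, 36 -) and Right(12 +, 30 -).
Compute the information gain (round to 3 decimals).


H(parent) = 0.6451. H(left) = 0.1793, H(right) = 0.8631. Weighted = (37/79)*0.1793 + (42/79)*0.8631 = 0.5428. IG = 0.6451 - 0.5428 = 0.1023, which rounds to 0.102.

0.102


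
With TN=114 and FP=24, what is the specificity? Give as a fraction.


Specificity = TN / (TN + FP) = 114 / 138 = 19/23.

19/23


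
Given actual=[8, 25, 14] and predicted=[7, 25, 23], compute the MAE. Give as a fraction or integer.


MAE = (1/3) * (|8-7|=1 + |25-25|=0 + |14-23|=9). Sum = 10. MAE = 10/3.

10/3


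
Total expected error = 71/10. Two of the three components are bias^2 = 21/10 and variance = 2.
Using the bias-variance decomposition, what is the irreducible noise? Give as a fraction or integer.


Total error = bias^2 + variance + irreducible noise. So irreducible noise = 71/10 - 21/10 - 2 = 3.

3


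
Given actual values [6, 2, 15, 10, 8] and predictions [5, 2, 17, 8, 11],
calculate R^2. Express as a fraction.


Mean(y) = 41/5. SS_res = 18. SS_tot = 464/5. R^2 = 1 - 18/(464/5) = 187/232.

187/232


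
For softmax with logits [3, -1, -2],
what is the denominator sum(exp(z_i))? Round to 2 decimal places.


Denom = e^3=20.0855 + e^-1=0.3679 + e^-2=0.1353. Sum = 20.5887, which rounds to 20.59.

20.59


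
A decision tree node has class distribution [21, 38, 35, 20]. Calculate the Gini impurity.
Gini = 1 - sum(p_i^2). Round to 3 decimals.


Total = 114. Proportions: 21/114, 38/114, 35/114, 20/114. sum(p_i^2) = 0.2701. Gini = 1 - 0.2701 = 0.7299, which rounds to 0.730.

0.730


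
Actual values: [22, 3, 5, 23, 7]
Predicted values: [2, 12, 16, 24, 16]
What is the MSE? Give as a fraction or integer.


MSE = (1/5) * ((22-2)^2=400 + (3-12)^2=81 + (5-16)^2=121 + (23-24)^2=1 + (7-16)^2=81). Sum = 684. MSE = 684/5.

684/5


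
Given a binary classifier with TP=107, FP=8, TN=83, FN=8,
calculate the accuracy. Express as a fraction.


Accuracy = (TP + TN) / (TP + TN + FP + FN) = (107 + 83) / 206 = 95/103.

95/103


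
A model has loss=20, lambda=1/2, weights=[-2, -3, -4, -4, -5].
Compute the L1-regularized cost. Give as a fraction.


L1 norm = sum(|w|) = 18. J = 20 + 1/2 * 18 = 29.

29


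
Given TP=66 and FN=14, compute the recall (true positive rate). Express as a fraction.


Recall = TP / (TP + FN) = 66 / 80 = 33/40.

33/40


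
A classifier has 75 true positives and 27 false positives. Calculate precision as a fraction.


Precision = TP / (TP + FP) = 75 / 102 = 25/34.

25/34


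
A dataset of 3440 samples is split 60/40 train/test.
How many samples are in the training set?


Test set = 3440 * 40% = 1376. Training set = 3440 - 1376 = 2064.

2064


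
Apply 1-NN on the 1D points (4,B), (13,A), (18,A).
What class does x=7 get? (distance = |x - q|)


Distances: |4-7|=3, |13-7|=6, |18-7|=11. 1 nearest: (4,B). Counts: {'B': 1}. Majority class: B.

B


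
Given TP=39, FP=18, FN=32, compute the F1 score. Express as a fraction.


Precision = 39/57 = 13/19. Recall = 39/71 = 39/71. F1 = 2*P*R/(P+R) = 39/64.

39/64


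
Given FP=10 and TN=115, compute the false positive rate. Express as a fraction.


FPR = FP / (FP + TN) = 10 / 125 = 2/25.

2/25


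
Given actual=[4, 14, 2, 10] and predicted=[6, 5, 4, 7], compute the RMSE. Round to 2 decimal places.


MSE = 24.5000. RMSE = sqrt(24.5000) = 4.95.

4.95


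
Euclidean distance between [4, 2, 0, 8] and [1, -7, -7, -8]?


d = sqrt(sum of squared differences). (4-1)^2=9, (2--7)^2=81, (0--7)^2=49, (8--8)^2=256. Sum = 395.

sqrt(395)


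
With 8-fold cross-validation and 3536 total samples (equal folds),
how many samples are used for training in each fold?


Each validation fold has 3536/8 = 442 samples. Training set = 3536 - 442 = 3094.

3094


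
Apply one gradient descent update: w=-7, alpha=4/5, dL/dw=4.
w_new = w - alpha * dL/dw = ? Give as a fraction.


w_new = -7 - 4/5 * 4 = -7 - 16/5 = -51/5.

-51/5


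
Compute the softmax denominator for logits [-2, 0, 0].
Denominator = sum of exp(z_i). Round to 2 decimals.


Denom = e^-2=0.1353 + e^0=1.0000 + e^0=1.0000. Sum = 2.1353, which rounds to 2.14.

2.14


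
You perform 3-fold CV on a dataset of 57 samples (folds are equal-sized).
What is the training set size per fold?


Each validation fold has 57/3 = 19 samples. Training set = 57 - 19 = 38.

38


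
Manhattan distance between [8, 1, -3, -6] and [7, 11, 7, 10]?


d = sum of absolute differences: |8-7|=1 + |1-11|=10 + |-3-7|=10 + |-6-10|=16 = 37.

37


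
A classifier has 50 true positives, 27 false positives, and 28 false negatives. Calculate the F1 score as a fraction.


Precision = 50/77 = 50/77. Recall = 50/78 = 25/39. F1 = 2*P*R/(P+R) = 20/31.

20/31


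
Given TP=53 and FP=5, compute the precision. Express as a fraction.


Precision = TP / (TP + FP) = 53 / 58 = 53/58.

53/58


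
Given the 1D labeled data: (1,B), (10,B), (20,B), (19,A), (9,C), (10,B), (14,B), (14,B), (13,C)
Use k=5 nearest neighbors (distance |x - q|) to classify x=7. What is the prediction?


Distances: |1-7|=6, |10-7|=3, |20-7|=13, |19-7|=12, |9-7|=2, |10-7|=3, |14-7|=7, |14-7|=7, |13-7|=6. 5 nearest: (9,C), (10,B), (10,B), (1,B), (13,C). Counts: {'C': 2, 'B': 3}. Majority class: B.

B


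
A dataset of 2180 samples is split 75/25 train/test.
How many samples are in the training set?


Test set = 2180 * 25% = 545. Training set = 2180 - 545 = 1635.

1635


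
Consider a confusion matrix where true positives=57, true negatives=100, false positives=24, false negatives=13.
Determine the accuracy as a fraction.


Accuracy = (TP + TN) / (TP + TN + FP + FN) = (57 + 100) / 194 = 157/194.

157/194


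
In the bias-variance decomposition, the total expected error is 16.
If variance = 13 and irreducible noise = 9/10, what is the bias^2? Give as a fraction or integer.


Total error = bias^2 + variance + irreducible noise. So bias^2 = 16 - 13 - 9/10 = 21/10.

21/10


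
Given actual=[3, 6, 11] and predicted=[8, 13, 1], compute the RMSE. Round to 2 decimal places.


MSE = 58.0000. RMSE = sqrt(58.0000) = 7.62.

7.62


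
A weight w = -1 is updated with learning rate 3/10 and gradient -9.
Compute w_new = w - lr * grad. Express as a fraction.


w_new = -1 - 3/10 * -9 = -1 - -27/10 = 17/10.

17/10


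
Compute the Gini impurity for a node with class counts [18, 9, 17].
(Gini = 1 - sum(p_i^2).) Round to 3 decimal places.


Total = 44. Proportions: 18/44, 9/44, 17/44. sum(p_i^2) = 0.3585. Gini = 1 - 0.3585 = 0.6415, which rounds to 0.642.

0.642


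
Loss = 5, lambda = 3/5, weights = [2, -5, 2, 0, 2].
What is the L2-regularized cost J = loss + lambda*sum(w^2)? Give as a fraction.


L2 sq norm = sum(w^2) = 37. J = 5 + 3/5 * 37 = 136/5.

136/5


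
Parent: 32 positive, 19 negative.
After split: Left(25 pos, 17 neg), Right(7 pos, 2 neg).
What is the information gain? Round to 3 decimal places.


H(parent) = 0.9526. H(left) = 0.9737, H(right) = 0.7642. Weighted = (42/51)*0.9737 + (9/51)*0.7642 = 0.9367. IG = 0.9526 - 0.9367 = 0.0159, which rounds to 0.016.

0.016


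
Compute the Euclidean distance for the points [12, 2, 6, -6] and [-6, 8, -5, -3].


d = sqrt(sum of squared differences). (12--6)^2=324, (2-8)^2=36, (6--5)^2=121, (-6--3)^2=9. Sum = 490.

sqrt(490)


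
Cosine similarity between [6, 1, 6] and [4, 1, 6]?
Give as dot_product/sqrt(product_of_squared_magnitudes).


dot = 61. |a|^2 = 73, |b|^2 = 53. cos = 61/sqrt(3869).

61/sqrt(3869)


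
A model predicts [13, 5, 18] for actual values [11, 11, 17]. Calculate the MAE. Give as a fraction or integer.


MAE = (1/3) * (|11-13|=2 + |11-5|=6 + |17-18|=1). Sum = 9. MAE = 3.

3


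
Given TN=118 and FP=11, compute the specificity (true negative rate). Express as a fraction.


Specificity = TN / (TN + FP) = 118 / 129 = 118/129.

118/129


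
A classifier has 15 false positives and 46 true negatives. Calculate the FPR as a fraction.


FPR = FP / (FP + TN) = 15 / 61 = 15/61.

15/61


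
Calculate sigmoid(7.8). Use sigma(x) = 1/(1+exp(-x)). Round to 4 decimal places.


sigma(7.8) = 1/(1+e^(-7.8)) = 1/(1+0.000410) = 1/1.000410 = 0.9996.

0.9996


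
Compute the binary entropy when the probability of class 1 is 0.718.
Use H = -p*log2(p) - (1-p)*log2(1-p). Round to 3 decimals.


H = -0.718*log2(0.718) - 0.282*log2(0.282) = 0.858.

0.858


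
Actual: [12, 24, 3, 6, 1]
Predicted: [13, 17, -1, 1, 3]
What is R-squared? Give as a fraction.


Mean(y) = 46/5. SS_res = 95. SS_tot = 1714/5. R^2 = 1 - 95/(1714/5) = 1239/1714.

1239/1714


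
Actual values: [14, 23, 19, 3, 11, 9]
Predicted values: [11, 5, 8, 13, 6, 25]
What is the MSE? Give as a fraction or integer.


MSE = (1/6) * ((14-11)^2=9 + (23-5)^2=324 + (19-8)^2=121 + (3-13)^2=100 + (11-6)^2=25 + (9-25)^2=256). Sum = 835. MSE = 835/6.

835/6


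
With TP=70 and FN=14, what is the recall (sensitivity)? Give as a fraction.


Recall = TP / (TP + FN) = 70 / 84 = 5/6.

5/6


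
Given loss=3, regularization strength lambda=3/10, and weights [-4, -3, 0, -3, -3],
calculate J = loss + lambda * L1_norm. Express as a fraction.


L1 norm = sum(|w|) = 13. J = 3 + 3/10 * 13 = 69/10.

69/10


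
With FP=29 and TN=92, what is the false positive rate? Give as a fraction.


FPR = FP / (FP + TN) = 29 / 121 = 29/121.

29/121


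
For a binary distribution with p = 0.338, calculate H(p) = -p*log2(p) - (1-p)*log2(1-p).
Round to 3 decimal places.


H = -0.338*log2(0.338) - 0.662*log2(0.662) = 0.923.

0.923


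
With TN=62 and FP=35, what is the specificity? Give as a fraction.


Specificity = TN / (TN + FP) = 62 / 97 = 62/97.

62/97


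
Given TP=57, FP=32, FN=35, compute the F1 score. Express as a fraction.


Precision = 57/89 = 57/89. Recall = 57/92 = 57/92. F1 = 2*P*R/(P+R) = 114/181.

114/181


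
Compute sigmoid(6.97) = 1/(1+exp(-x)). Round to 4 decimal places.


sigma(6.97) = 1/(1+e^(-6.97)) = 1/(1+0.000940) = 1/1.000940 = 0.9991.

0.9991


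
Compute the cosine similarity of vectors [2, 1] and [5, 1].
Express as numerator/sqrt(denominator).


dot = 11. |a|^2 = 5, |b|^2 = 26. cos = 11/sqrt(130).

11/sqrt(130)


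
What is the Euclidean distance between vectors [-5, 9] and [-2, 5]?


d = sqrt(sum of squared differences). (-5--2)^2=9, (9-5)^2=16. Sum = 25.

5


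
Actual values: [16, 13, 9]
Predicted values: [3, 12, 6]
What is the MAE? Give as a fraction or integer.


MAE = (1/3) * (|16-3|=13 + |13-12|=1 + |9-6|=3). Sum = 17. MAE = 17/3.

17/3


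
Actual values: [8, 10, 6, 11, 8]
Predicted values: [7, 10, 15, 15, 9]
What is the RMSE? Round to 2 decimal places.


MSE = 19.8000. RMSE = sqrt(19.8000) = 4.45.

4.45


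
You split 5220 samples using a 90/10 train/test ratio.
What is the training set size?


Test set = 5220 * 10% = 522. Training set = 5220 - 522 = 4698.

4698


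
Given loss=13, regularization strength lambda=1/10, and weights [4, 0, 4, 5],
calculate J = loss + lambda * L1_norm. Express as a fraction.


L1 norm = sum(|w|) = 13. J = 13 + 1/10 * 13 = 143/10.

143/10


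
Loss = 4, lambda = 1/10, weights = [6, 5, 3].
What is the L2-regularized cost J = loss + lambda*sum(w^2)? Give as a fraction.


L2 sq norm = sum(w^2) = 70. J = 4 + 1/10 * 70 = 11.

11


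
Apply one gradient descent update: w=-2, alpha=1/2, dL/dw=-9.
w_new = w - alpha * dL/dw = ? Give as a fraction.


w_new = -2 - 1/2 * -9 = -2 - -9/2 = 5/2.

5/2


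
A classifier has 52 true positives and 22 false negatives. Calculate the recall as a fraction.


Recall = TP / (TP + FN) = 52 / 74 = 26/37.

26/37


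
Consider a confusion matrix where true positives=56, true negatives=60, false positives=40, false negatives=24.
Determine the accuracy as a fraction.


Accuracy = (TP + TN) / (TP + TN + FP + FN) = (56 + 60) / 180 = 29/45.

29/45


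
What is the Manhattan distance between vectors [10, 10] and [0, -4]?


d = sum of absolute differences: |10-0|=10 + |10--4|=14 = 24.

24


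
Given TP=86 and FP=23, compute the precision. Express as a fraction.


Precision = TP / (TP + FP) = 86 / 109 = 86/109.

86/109


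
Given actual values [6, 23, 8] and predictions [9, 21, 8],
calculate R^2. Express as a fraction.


Mean(y) = 37/3. SS_res = 13. SS_tot = 518/3. R^2 = 1 - 13/(518/3) = 479/518.

479/518


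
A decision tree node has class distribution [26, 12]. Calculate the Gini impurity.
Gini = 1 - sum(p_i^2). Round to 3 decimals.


Total = 38. Proportions: 26/38, 12/38. sum(p_i^2) = 0.5679. Gini = 1 - 0.5679 = 0.4321, which rounds to 0.432.

0.432


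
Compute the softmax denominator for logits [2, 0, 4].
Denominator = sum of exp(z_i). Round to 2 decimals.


Denom = e^2=7.3891 + e^0=1.0000 + e^4=54.5982. Sum = 62.9873, which rounds to 62.99.

62.99


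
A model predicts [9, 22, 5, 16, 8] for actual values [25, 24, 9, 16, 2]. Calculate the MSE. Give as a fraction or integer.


MSE = (1/5) * ((25-9)^2=256 + (24-22)^2=4 + (9-5)^2=16 + (16-16)^2=0 + (2-8)^2=36). Sum = 312. MSE = 312/5.

312/5


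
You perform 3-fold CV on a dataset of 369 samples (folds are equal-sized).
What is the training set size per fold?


Each validation fold has 369/3 = 123 samples. Training set = 369 - 123 = 246.

246


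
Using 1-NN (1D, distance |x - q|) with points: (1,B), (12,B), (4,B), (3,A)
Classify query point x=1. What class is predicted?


Distances: |1-1|=0, |12-1|=11, |4-1|=3, |3-1|=2. 1 nearest: (1,B). Counts: {'B': 1}. Majority class: B.

B


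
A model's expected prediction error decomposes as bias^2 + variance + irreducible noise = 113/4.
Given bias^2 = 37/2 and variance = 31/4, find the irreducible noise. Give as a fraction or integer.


Total error = bias^2 + variance + irreducible noise. So irreducible noise = 113/4 - 37/2 - 31/4 = 2.

2


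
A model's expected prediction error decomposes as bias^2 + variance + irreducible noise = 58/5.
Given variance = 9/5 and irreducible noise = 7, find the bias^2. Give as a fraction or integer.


Total error = bias^2 + variance + irreducible noise. So bias^2 = 58/5 - 9/5 - 7 = 14/5.

14/5


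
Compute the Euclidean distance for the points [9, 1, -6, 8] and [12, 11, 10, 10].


d = sqrt(sum of squared differences). (9-12)^2=9, (1-11)^2=100, (-6-10)^2=256, (8-10)^2=4. Sum = 369.

sqrt(369)


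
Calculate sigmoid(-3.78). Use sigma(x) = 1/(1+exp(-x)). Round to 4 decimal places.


sigma(-3.78) = 1/(1+e^(3.78)) = 1/(1+43.816042) = 1/44.816042 = 0.0223.

0.0223


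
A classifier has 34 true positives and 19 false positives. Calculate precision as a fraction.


Precision = TP / (TP + FP) = 34 / 53 = 34/53.

34/53


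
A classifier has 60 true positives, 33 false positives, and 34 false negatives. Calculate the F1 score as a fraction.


Precision = 60/93 = 20/31. Recall = 60/94 = 30/47. F1 = 2*P*R/(P+R) = 120/187.

120/187


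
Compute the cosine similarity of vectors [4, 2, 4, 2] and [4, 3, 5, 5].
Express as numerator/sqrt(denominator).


dot = 52. |a|^2 = 40, |b|^2 = 75. cos = 52/sqrt(3000).

52/sqrt(3000)


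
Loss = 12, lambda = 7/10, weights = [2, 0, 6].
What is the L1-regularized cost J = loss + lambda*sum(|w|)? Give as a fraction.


L1 norm = sum(|w|) = 8. J = 12 + 7/10 * 8 = 88/5.

88/5


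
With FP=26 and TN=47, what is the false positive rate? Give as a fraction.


FPR = FP / (FP + TN) = 26 / 73 = 26/73.

26/73


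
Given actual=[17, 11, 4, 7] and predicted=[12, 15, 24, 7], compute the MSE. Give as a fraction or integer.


MSE = (1/4) * ((17-12)^2=25 + (11-15)^2=16 + (4-24)^2=400 + (7-7)^2=0). Sum = 441. MSE = 441/4.

441/4


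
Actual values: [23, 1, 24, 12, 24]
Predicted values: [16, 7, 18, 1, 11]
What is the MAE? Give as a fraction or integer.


MAE = (1/5) * (|23-16|=7 + |1-7|=6 + |24-18|=6 + |12-1|=11 + |24-11|=13). Sum = 43. MAE = 43/5.

43/5


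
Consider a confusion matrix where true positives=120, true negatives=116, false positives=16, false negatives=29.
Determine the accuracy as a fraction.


Accuracy = (TP + TN) / (TP + TN + FP + FN) = (120 + 116) / 281 = 236/281.

236/281


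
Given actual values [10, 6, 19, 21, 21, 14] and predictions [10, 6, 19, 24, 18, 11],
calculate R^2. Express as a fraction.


Mean(y) = 91/6. SS_res = 27. SS_tot = 1169/6. R^2 = 1 - 27/(1169/6) = 1007/1169.

1007/1169


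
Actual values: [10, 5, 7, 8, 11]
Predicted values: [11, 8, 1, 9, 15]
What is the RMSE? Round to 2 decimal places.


MSE = 12.6000. RMSE = sqrt(12.6000) = 3.55.

3.55


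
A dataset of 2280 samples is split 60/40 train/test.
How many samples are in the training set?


Test set = 2280 * 40% = 912. Training set = 2280 - 912 = 1368.

1368


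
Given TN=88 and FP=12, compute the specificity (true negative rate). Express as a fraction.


Specificity = TN / (TN + FP) = 88 / 100 = 22/25.

22/25


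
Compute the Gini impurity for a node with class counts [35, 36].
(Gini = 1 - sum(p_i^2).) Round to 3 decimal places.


Total = 71. Proportions: 35/71, 36/71. sum(p_i^2) = 0.5001. Gini = 1 - 0.5001 = 0.4999, which rounds to 0.500.

0.500


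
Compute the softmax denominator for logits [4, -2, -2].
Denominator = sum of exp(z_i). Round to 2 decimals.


Denom = e^4=54.5982 + e^-2=0.1353 + e^-2=0.1353. Sum = 54.8688, which rounds to 54.87.

54.87


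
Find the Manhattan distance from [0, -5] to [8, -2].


d = sum of absolute differences: |0-8|=8 + |-5--2|=3 = 11.

11


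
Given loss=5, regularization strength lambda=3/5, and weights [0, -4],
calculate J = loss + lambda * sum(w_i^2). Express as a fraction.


L2 sq norm = sum(w^2) = 16. J = 5 + 3/5 * 16 = 73/5.

73/5


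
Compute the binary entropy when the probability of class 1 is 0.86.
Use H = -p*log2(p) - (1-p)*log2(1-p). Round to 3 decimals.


H = -0.86*log2(0.86) - 0.14*log2(0.14) = 0.584.

0.584


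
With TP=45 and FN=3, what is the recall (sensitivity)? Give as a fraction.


Recall = TP / (TP + FN) = 45 / 48 = 15/16.

15/16


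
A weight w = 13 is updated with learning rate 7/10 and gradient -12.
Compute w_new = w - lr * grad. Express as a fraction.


w_new = 13 - 7/10 * -12 = 13 - -42/5 = 107/5.

107/5


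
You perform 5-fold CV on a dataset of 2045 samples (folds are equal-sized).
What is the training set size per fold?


Each validation fold has 2045/5 = 409 samples. Training set = 2045 - 409 = 1636.

1636


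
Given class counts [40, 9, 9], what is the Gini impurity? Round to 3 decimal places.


Total = 58. Proportions: 40/58, 9/58, 9/58. sum(p_i^2) = 0.5238. Gini = 1 - 0.5238 = 0.4762, which rounds to 0.476.

0.476


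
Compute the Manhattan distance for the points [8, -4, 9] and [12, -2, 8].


d = sum of absolute differences: |8-12|=4 + |-4--2|=2 + |9-8|=1 = 7.

7


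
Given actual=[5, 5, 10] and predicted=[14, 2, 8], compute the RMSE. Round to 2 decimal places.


MSE = 31.3333. RMSE = sqrt(31.3333) = 5.60.

5.60


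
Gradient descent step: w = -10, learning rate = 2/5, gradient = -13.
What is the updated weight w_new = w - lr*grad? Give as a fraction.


w_new = -10 - 2/5 * -13 = -10 - -26/5 = -24/5.

-24/5


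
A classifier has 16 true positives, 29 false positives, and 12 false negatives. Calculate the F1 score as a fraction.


Precision = 16/45 = 16/45. Recall = 16/28 = 4/7. F1 = 2*P*R/(P+R) = 32/73.

32/73


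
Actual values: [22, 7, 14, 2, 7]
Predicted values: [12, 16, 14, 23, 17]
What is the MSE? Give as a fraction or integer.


MSE = (1/5) * ((22-12)^2=100 + (7-16)^2=81 + (14-14)^2=0 + (2-23)^2=441 + (7-17)^2=100). Sum = 722. MSE = 722/5.

722/5


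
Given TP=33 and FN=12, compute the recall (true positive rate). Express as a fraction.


Recall = TP / (TP + FN) = 33 / 45 = 11/15.

11/15


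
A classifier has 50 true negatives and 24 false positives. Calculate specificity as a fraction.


Specificity = TN / (TN + FP) = 50 / 74 = 25/37.

25/37


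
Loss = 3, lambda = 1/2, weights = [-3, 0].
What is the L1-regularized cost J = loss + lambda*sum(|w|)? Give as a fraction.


L1 norm = sum(|w|) = 3. J = 3 + 1/2 * 3 = 9/2.

9/2


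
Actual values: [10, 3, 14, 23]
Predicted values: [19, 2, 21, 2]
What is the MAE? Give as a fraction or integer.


MAE = (1/4) * (|10-19|=9 + |3-2|=1 + |14-21|=7 + |23-2|=21). Sum = 38. MAE = 19/2.

19/2


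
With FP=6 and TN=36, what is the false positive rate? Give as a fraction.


FPR = FP / (FP + TN) = 6 / 42 = 1/7.

1/7


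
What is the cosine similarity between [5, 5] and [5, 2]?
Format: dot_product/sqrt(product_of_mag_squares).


dot = 35. |a|^2 = 50, |b|^2 = 29. cos = 35/sqrt(1450).

35/sqrt(1450)


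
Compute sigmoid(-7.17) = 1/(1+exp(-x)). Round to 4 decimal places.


sigma(-7.17) = 1/(1+e^(7.17)) = 1/(1+1299.844603) = 1/1300.844603 = 0.0008.

0.0008


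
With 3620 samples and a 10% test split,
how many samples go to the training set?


Test set = 3620 * 10% = 362. Training set = 3620 - 362 = 3258.

3258


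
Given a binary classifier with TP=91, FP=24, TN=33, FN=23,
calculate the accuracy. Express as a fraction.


Accuracy = (TP + TN) / (TP + TN + FP + FN) = (91 + 33) / 171 = 124/171.

124/171


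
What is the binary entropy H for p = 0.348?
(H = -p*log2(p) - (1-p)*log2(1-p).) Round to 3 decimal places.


H = -0.348*log2(0.348) - 0.652*log2(0.652) = 0.932.

0.932


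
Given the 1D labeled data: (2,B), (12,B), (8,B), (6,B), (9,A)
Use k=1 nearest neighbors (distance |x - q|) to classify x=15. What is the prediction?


Distances: |2-15|=13, |12-15|=3, |8-15|=7, |6-15|=9, |9-15|=6. 1 nearest: (12,B). Counts: {'B': 1}. Majority class: B.

B


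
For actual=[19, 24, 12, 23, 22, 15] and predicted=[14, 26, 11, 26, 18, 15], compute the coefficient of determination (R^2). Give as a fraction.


Mean(y) = 115/6. SS_res = 55. SS_tot = 689/6. R^2 = 1 - 55/(689/6) = 359/689.

359/689


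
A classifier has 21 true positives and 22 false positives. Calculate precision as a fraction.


Precision = TP / (TP + FP) = 21 / 43 = 21/43.

21/43


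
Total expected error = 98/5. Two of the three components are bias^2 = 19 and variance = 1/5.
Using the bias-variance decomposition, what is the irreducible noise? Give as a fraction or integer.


Total error = bias^2 + variance + irreducible noise. So irreducible noise = 98/5 - 19 - 1/5 = 2/5.

2/5


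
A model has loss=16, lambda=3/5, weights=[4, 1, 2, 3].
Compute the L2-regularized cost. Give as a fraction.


L2 sq norm = sum(w^2) = 30. J = 16 + 3/5 * 30 = 34.

34


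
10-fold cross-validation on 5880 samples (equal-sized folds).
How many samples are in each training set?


Each validation fold has 5880/10 = 588 samples. Training set = 5880 - 588 = 5292.

5292


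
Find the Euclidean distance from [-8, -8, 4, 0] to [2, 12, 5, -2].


d = sqrt(sum of squared differences). (-8-2)^2=100, (-8-12)^2=400, (4-5)^2=1, (0--2)^2=4. Sum = 505.

sqrt(505)


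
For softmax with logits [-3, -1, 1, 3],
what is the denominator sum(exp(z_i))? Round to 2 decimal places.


Denom = e^-3=0.0498 + e^-1=0.3679 + e^1=2.7183 + e^3=20.0855. Sum = 23.2215, which rounds to 23.22.

23.22


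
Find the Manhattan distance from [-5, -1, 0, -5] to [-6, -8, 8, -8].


d = sum of absolute differences: |-5--6|=1 + |-1--8|=7 + |0-8|=8 + |-5--8|=3 = 19.

19


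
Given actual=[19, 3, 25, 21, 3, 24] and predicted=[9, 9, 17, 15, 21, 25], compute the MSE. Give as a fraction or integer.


MSE = (1/6) * ((19-9)^2=100 + (3-9)^2=36 + (25-17)^2=64 + (21-15)^2=36 + (3-21)^2=324 + (24-25)^2=1). Sum = 561. MSE = 187/2.

187/2


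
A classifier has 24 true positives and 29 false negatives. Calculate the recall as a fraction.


Recall = TP / (TP + FN) = 24 / 53 = 24/53.

24/53


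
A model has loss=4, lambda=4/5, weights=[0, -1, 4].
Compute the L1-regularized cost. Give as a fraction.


L1 norm = sum(|w|) = 5. J = 4 + 4/5 * 5 = 8.

8


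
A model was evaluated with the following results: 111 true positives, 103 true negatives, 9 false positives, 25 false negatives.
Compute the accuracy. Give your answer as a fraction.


Accuracy = (TP + TN) / (TP + TN + FP + FN) = (111 + 103) / 248 = 107/124.

107/124


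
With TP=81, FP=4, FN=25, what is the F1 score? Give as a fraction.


Precision = 81/85 = 81/85. Recall = 81/106 = 81/106. F1 = 2*P*R/(P+R) = 162/191.

162/191


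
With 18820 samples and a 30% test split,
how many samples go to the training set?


Test set = 18820 * 30% = 5646. Training set = 18820 - 5646 = 13174.

13174


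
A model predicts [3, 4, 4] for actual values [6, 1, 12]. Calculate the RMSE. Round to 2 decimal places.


MSE = 27.3333. RMSE = sqrt(27.3333) = 5.23.

5.23


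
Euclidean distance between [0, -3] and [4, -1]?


d = sqrt(sum of squared differences). (0-4)^2=16, (-3--1)^2=4. Sum = 20.

sqrt(20)


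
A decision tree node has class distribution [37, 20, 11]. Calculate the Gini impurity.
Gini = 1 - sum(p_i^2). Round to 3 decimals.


Total = 68. Proportions: 37/68, 20/68, 11/68. sum(p_i^2) = 0.4087. Gini = 1 - 0.4087 = 0.5913, which rounds to 0.591.

0.591


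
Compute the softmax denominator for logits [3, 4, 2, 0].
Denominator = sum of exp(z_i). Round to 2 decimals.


Denom = e^3=20.0855 + e^4=54.5982 + e^2=7.3891 + e^0=1.0000. Sum = 83.0728, which rounds to 83.07.

83.07


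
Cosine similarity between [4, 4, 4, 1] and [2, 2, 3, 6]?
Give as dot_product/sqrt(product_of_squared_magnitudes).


dot = 34. |a|^2 = 49, |b|^2 = 53. cos = 34/sqrt(2597).

34/sqrt(2597)


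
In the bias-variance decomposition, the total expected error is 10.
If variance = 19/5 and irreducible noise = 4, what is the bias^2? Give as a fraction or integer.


Total error = bias^2 + variance + irreducible noise. So bias^2 = 10 - 19/5 - 4 = 11/5.

11/5


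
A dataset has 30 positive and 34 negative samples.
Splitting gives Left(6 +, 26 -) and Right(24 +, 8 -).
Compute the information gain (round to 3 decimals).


H(parent) = 0.9972. H(left) = 0.6962, H(right) = 0.8113. Weighted = (32/64)*0.6962 + (32/64)*0.8113 = 0.7538. IG = 0.9972 - 0.7538 = 0.2434, which rounds to 0.243.

0.243


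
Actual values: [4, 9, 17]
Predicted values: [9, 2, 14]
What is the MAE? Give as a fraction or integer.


MAE = (1/3) * (|4-9|=5 + |9-2|=7 + |17-14|=3). Sum = 15. MAE = 5.

5


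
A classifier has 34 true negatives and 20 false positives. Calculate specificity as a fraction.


Specificity = TN / (TN + FP) = 34 / 54 = 17/27.

17/27


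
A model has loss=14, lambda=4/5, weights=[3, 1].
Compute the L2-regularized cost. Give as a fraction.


L2 sq norm = sum(w^2) = 10. J = 14 + 4/5 * 10 = 22.

22


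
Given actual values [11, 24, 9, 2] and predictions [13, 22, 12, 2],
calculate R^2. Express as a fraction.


Mean(y) = 23/2. SS_res = 17. SS_tot = 253. R^2 = 1 - 17/(253) = 236/253.

236/253


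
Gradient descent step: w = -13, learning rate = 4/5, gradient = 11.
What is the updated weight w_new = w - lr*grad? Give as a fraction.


w_new = -13 - 4/5 * 11 = -13 - 44/5 = -109/5.

-109/5


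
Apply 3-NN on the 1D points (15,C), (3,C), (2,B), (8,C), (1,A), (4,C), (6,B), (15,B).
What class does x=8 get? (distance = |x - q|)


Distances: |15-8|=7, |3-8|=5, |2-8|=6, |8-8|=0, |1-8|=7, |4-8|=4, |6-8|=2, |15-8|=7. 3 nearest: (8,C), (6,B), (4,C). Counts: {'C': 2, 'B': 1}. Majority class: C.

C


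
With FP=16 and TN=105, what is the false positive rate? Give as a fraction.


FPR = FP / (FP + TN) = 16 / 121 = 16/121.

16/121


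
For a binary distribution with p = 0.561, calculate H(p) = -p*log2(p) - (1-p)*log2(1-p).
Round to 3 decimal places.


H = -0.561*log2(0.561) - 0.439*log2(0.439) = 0.989.

0.989


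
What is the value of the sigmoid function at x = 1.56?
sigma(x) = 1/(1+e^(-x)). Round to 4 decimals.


sigma(1.56) = 1/(1+e^(-1.56)) = 1/(1+0.210136) = 1/1.210136 = 0.8264.

0.8264


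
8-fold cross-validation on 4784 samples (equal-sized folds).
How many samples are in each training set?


Each validation fold has 4784/8 = 598 samples. Training set = 4784 - 598 = 4186.

4186


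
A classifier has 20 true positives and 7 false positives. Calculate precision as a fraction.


Precision = TP / (TP + FP) = 20 / 27 = 20/27.

20/27


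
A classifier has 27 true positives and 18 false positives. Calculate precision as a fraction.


Precision = TP / (TP + FP) = 27 / 45 = 3/5.

3/5


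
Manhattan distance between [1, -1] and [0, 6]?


d = sum of absolute differences: |1-0|=1 + |-1-6|=7 = 8.

8


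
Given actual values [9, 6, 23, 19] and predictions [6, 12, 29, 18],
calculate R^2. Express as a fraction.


Mean(y) = 57/4. SS_res = 82. SS_tot = 779/4. R^2 = 1 - 82/(779/4) = 11/19.

11/19


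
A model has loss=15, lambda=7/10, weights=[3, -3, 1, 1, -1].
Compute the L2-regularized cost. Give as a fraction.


L2 sq norm = sum(w^2) = 21. J = 15 + 7/10 * 21 = 297/10.

297/10


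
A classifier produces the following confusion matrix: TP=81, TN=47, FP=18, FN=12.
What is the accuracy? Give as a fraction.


Accuracy = (TP + TN) / (TP + TN + FP + FN) = (81 + 47) / 158 = 64/79.

64/79


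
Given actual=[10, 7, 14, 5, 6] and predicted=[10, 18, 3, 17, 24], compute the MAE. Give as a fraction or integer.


MAE = (1/5) * (|10-10|=0 + |7-18|=11 + |14-3|=11 + |5-17|=12 + |6-24|=18). Sum = 52. MAE = 52/5.

52/5


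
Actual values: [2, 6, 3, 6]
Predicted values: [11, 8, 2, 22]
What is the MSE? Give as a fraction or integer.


MSE = (1/4) * ((2-11)^2=81 + (6-8)^2=4 + (3-2)^2=1 + (6-22)^2=256). Sum = 342. MSE = 171/2.

171/2


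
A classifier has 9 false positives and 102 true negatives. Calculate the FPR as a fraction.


FPR = FP / (FP + TN) = 9 / 111 = 3/37.

3/37


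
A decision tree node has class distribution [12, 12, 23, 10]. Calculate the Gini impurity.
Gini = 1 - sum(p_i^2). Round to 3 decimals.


Total = 57. Proportions: 12/57, 12/57, 23/57, 10/57. sum(p_i^2) = 0.2822. Gini = 1 - 0.2822 = 0.7178, which rounds to 0.718.

0.718


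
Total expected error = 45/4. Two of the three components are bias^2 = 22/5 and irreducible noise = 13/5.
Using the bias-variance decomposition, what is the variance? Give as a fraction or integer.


Total error = bias^2 + variance + irreducible noise. So variance = 45/4 - 22/5 - 13/5 = 17/4.

17/4


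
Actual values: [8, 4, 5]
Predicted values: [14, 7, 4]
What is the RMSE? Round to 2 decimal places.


MSE = 15.3333. RMSE = sqrt(15.3333) = 3.92.

3.92


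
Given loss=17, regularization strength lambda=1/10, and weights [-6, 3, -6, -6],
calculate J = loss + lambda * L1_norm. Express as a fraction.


L1 norm = sum(|w|) = 21. J = 17 + 1/10 * 21 = 191/10.

191/10


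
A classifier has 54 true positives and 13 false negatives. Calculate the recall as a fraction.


Recall = TP / (TP + FN) = 54 / 67 = 54/67.

54/67


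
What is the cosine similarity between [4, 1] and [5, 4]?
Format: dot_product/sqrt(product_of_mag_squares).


dot = 24. |a|^2 = 17, |b|^2 = 41. cos = 24/sqrt(697).

24/sqrt(697)


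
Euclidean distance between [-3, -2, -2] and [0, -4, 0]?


d = sqrt(sum of squared differences). (-3-0)^2=9, (-2--4)^2=4, (-2-0)^2=4. Sum = 17.

sqrt(17)


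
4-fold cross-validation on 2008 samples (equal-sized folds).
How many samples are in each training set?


Each validation fold has 2008/4 = 502 samples. Training set = 2008 - 502 = 1506.

1506


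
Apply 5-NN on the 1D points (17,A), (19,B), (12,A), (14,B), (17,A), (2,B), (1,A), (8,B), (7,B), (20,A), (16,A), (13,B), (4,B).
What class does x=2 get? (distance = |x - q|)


Distances: |17-2|=15, |19-2|=17, |12-2|=10, |14-2|=12, |17-2|=15, |2-2|=0, |1-2|=1, |8-2|=6, |7-2|=5, |20-2|=18, |16-2|=14, |13-2|=11, |4-2|=2. 5 nearest: (2,B), (1,A), (4,B), (7,B), (8,B). Counts: {'B': 4, 'A': 1}. Majority class: B.

B


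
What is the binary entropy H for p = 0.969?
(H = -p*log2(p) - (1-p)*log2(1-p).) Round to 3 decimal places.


H = -0.969*log2(0.969) - 0.031*log2(0.031) = 0.199.

0.199


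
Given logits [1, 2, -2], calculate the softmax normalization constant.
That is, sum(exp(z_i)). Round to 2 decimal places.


Denom = e^1=2.7183 + e^2=7.3891 + e^-2=0.1353. Sum = 10.2427, which rounds to 10.24.

10.24


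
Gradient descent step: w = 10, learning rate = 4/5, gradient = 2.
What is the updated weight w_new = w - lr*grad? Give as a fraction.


w_new = 10 - 4/5 * 2 = 10 - 8/5 = 42/5.

42/5


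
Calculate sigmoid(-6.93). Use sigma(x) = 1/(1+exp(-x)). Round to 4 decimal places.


sigma(-6.93) = 1/(1+e^(6.93)) = 1/(1+1022.493980) = 1/1023.493980 = 0.0010.

0.0010


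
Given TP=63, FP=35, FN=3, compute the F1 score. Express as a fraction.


Precision = 63/98 = 9/14. Recall = 63/66 = 21/22. F1 = 2*P*R/(P+R) = 63/82.

63/82


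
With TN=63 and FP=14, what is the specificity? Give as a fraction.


Specificity = TN / (TN + FP) = 63 / 77 = 9/11.

9/11


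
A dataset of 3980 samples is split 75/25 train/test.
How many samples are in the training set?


Test set = 3980 * 25% = 995. Training set = 3980 - 995 = 2985.

2985


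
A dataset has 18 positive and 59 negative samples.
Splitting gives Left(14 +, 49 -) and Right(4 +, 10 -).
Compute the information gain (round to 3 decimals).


H(parent) = 0.7845. H(left) = 0.7642, H(right) = 0.8631. Weighted = (63/77)*0.7642 + (14/77)*0.8631 = 0.7822. IG = 0.7845 - 0.7822 = 0.0023, which rounds to 0.002.

0.002


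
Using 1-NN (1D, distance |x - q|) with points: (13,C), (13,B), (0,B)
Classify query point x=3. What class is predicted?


Distances: |13-3|=10, |13-3|=10, |0-3|=3. 1 nearest: (0,B). Counts: {'B': 1}. Majority class: B.

B


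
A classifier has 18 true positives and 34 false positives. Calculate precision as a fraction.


Precision = TP / (TP + FP) = 18 / 52 = 9/26.

9/26


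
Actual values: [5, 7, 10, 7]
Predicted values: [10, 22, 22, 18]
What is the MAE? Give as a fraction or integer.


MAE = (1/4) * (|5-10|=5 + |7-22|=15 + |10-22|=12 + |7-18|=11). Sum = 43. MAE = 43/4.

43/4


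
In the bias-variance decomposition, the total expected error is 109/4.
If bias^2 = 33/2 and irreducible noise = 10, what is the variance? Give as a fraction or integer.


Total error = bias^2 + variance + irreducible noise. So variance = 109/4 - 33/2 - 10 = 3/4.

3/4


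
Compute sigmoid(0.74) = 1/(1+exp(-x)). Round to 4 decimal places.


sigma(0.74) = 1/(1+e^(-0.74)) = 1/(1+0.477114) = 1/1.477114 = 0.6770.

0.6770


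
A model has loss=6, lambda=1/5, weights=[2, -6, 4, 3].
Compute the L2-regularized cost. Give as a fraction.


L2 sq norm = sum(w^2) = 65. J = 6 + 1/5 * 65 = 19.

19


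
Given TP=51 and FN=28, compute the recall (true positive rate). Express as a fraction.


Recall = TP / (TP + FN) = 51 / 79 = 51/79.

51/79


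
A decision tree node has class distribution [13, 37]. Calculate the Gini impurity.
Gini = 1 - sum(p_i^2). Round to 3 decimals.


Total = 50. Proportions: 13/50, 37/50. sum(p_i^2) = 0.6152. Gini = 1 - 0.6152 = 0.3848, which rounds to 0.385.

0.385
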